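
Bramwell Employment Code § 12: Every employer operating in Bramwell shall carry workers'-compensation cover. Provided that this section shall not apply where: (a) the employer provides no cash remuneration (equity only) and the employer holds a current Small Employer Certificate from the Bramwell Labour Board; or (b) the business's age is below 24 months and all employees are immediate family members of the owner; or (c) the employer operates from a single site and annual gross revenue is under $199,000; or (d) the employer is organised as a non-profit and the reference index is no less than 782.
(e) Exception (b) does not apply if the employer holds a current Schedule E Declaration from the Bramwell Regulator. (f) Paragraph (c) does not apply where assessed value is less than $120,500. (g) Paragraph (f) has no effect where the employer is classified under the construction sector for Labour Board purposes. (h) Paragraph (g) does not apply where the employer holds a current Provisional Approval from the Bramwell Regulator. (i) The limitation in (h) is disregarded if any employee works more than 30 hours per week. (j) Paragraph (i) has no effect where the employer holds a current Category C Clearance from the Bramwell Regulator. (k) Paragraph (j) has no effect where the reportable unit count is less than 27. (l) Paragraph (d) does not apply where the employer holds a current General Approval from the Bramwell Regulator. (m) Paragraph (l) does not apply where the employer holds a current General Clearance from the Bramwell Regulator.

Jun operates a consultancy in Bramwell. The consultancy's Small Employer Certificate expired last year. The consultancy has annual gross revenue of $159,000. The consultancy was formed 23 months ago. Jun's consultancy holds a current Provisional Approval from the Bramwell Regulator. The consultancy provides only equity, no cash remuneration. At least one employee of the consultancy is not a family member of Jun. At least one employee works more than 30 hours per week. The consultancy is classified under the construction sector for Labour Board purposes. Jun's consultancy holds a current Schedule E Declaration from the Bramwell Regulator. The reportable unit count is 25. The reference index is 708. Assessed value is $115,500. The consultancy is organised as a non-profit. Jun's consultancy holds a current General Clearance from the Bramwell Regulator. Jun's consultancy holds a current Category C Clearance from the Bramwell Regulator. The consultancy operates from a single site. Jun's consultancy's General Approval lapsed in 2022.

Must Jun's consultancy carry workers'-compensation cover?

No — exception (c) applies; Jun's consultancy is not required to carry workers'-compensation cover.

Exception (a) fails — the Small Employer Certificate has expired.
Exception (b) does not apply: at least one employee is not a family member.
Exception (c) is satisfied on its face — the employer operates from a single site; annual gross revenue is $159,000, under the $199,000 limit. As to paragraphs (f)–(k): (f) would limit (c) — assessed value is $115,500, less than the $120,500 limit — but (g) sets (f) aside: (g) is engaged — the consultancy is classified under the construction sector. (h) would limit (g) — a current Provisional Approval is held — but (i) sets (h) aside: (i) is triggered — at least one employee exceeds 30 hours/week. (j) would limit (i) — a current Category C Clearance is held — but (k) sets (j) aside: (k) operates against (j): the reportable unit count is 25, less than the 27 limit. (c) remains available.
Exception (d) requires that the reference index is no less than 782; but the reference index is 708, short of 782, so (d) is unavailable.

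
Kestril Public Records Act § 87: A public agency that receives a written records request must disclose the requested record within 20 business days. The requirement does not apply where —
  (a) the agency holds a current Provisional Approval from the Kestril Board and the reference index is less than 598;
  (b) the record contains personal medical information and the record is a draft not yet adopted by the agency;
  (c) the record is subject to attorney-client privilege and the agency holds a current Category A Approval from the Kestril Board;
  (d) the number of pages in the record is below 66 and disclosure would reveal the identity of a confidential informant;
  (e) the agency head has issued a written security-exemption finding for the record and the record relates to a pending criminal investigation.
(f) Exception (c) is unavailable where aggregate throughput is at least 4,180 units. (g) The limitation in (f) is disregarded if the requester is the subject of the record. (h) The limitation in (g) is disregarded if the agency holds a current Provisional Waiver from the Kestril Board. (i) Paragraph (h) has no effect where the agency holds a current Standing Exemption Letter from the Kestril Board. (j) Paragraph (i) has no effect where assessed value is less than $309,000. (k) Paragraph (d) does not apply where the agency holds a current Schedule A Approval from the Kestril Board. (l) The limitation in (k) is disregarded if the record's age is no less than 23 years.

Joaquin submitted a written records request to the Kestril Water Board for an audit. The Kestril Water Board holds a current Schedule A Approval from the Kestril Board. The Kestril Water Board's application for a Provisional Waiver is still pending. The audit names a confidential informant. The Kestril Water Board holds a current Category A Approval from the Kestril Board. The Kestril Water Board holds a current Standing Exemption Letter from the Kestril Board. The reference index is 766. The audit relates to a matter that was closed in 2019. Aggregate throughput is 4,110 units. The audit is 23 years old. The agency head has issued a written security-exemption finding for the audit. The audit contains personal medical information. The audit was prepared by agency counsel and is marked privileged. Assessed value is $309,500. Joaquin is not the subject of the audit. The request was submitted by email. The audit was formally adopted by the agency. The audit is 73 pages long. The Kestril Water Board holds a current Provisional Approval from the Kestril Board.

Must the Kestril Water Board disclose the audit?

Exception (a) fails — the reference index is 766, not less than 598.
Exception (b) fails — the audit has been formally adopted.
Exception (c): the audit is privileged; a current Category A Approval is held — every condition holds. Applying paragraphs (f)–(j): (f), which would limit (c), is inapplicable: aggregate throughput is 4,110 units, short of 4,180 units. Exception (c) stands.
Exception (d) does not apply: the number of pages in the record is 73, not below 66.
Exception (e) does not apply: the audit relates to a closed matter.

No — exception (c) applies; the Kestril Water Board is not required to disclose the audit.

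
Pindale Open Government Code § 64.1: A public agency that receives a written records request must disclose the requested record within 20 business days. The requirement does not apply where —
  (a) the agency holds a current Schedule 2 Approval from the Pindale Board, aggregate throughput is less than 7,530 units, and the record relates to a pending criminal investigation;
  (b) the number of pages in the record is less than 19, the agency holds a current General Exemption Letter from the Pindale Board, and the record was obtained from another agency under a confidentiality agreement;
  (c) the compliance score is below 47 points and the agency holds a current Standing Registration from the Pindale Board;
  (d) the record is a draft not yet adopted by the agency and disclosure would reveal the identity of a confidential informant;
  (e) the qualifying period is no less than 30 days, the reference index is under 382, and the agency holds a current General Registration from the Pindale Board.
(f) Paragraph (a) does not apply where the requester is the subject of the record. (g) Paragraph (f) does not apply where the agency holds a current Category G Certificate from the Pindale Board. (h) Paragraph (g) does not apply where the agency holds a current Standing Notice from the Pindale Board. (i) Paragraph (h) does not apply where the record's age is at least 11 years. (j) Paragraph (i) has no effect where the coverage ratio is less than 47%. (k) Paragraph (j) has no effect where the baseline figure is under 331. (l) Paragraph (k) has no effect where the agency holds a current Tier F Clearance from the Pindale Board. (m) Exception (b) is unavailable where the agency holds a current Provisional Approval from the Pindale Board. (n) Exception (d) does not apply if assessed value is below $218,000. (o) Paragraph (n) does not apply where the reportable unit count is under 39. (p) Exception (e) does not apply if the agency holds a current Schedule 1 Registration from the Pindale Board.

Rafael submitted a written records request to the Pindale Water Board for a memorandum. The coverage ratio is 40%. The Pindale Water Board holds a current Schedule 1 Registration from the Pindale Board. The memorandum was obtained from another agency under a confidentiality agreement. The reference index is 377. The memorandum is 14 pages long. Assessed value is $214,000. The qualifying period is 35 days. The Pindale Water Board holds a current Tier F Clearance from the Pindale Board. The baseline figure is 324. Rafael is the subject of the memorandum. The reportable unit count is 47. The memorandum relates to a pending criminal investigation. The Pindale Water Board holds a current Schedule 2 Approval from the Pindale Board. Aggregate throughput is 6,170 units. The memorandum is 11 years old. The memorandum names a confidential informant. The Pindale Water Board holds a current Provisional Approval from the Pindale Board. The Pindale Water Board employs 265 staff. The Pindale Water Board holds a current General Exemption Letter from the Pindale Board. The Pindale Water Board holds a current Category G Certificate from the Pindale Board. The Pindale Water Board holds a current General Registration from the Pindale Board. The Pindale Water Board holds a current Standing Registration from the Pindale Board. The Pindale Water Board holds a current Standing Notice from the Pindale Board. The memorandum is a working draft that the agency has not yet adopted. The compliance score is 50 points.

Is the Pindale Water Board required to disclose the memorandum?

Exception (a) is satisfied on its face — a current Schedule 2 Approval is held; aggregate throughput is 6,170 units, less than the 7,530 units limit; the memorandum relates to a pending investigation. Turning to paragraphs (f)–(l): (f) operates against (a): Rafael is the subject of the memorandum. (g) would limit (f) — a current Category G Certificate is held — but (h) sets (g) aside: (h) operates against (g): a current Standing Notice is held. (i) is triggered (the record's age is 11 years, meeting the 11 years threshold), but is overridden by (j): (j) operates against (i): the coverage ratio is 40%, less than the 47% limit. (k) applies (the baseline figure is 324, under the 331 limit), but is overridden by (l): (l) is triggered — a current Tier F Clearance is held. So (a) is unavailable.
All of (b)'s requirements are met (the number of pages in the record is 14, less than the 19 limit; a current General Exemption Letter is held; the memorandum was obtained under a confidentiality agreement). But: (m) is engaged — a current Provisional Approval is held. Exception (b) does not apply.
Exception (c) requires that the compliance score is below 47 points; but the compliance score is 50 points, not below 47 points, so (c) is unavailable.
Exception (d)'s conditions are all satisfied: the memorandum is an unadopted draft; the memorandum names a confidential informant. But applying paragraphs (n)–(o): (n) operates against (d): assessed value is $214,000, below the $218,000 limit. (o) is not engaged (the reportable unit count is 47, not under 39), so (n) stands. Exception (d) does not apply.
Exception (e): the qualifying period is 35 days, meeting the 30 days threshold; the reference index is 377, under the 382 limit; a current General Registration is held — every condition holds. Turning to paragraph (p): (p) is triggered — a current Schedule 1 Registration is held. Exception (e) does not apply.
No exception applies. The general rule governs.

Yes — the Pindale Water Board must disclose the memorandum.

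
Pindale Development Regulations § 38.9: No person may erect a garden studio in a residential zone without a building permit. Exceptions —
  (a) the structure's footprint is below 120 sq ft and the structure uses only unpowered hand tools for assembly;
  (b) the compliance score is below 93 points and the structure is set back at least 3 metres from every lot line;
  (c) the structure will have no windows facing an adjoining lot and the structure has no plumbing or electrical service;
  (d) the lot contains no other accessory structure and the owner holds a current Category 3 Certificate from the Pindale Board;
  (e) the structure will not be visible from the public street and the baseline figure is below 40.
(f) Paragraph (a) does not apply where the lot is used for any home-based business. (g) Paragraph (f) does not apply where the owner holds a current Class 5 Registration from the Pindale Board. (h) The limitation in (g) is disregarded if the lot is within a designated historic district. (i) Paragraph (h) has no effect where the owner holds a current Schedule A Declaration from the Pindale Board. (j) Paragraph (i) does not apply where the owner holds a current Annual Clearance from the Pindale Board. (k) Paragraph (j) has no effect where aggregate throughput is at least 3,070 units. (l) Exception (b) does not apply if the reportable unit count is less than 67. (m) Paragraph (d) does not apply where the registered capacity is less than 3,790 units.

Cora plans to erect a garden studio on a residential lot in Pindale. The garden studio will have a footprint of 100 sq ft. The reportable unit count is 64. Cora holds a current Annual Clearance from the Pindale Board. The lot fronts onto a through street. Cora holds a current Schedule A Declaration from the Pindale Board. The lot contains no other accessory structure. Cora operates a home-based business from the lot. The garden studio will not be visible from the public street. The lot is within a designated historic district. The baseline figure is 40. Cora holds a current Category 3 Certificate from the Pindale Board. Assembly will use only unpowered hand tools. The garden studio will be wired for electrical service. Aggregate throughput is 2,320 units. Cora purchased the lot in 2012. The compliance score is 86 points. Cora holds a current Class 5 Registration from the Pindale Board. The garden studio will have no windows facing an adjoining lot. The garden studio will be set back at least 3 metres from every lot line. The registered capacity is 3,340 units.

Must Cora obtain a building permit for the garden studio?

Exception (a) is satisfied on its face — the structure's footprint is 100 sq ft, below the 120 sq ft limit; assembly uses only hand tools. Turning to paragraphs (f)–(k): (f) operates — a home-based business operates on the lot. (g) is engaged (a current Class 5 Registration is held), but is overridden by (h): (h) is engaged — the lot is in a historic district. (i) is engaged (a current Schedule A Declaration is held), but is displaced by (j): (j) operates — a current Annual Clearance is held. (k) is not engaged (aggregate throughput is 2,320 units, short of 3,070 units), so (j) stands. (a) is therefore removed.
Exception (b): the compliance score is 86 points, below the 93 points limit; the setback is at least 3 m on every side — every condition holds. However, paragraph (l) must be considered: (l) is triggered — the reportable unit count is 64, less than the 67 limit. Exception (b) does not apply.
Exception (c) does not apply: electrical service is planned.
All of (d)'s requirements are met (the lot has no other accessory structure; a current Category 3 Certificate is held). Turning to paragraph (m): (m) applies — the registered capacity is 3,340 units, less than the 3,790 units limit. So (d) is unavailable.
Exception (e) does not apply: the baseline figure is 40, not below 40.
No exception applies. The general rule governs.

Yes — Cora must obtain a building permit.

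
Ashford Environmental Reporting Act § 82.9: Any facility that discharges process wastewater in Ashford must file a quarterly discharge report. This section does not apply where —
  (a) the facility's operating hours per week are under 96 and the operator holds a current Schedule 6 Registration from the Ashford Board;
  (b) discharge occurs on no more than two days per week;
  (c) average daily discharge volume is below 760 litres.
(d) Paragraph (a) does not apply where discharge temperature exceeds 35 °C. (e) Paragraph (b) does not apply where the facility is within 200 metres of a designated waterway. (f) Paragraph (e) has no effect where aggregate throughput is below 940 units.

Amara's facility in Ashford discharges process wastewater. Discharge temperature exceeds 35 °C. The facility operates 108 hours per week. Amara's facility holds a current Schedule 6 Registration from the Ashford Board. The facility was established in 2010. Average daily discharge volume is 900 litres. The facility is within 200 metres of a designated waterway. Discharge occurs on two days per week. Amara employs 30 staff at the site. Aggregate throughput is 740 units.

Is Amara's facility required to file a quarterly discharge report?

Exception (a) fails — the facility's operating hours per week are 108, not under 96.
Exception (b) is satisfied on its face — discharge occurs on no more than two days per week. Considering the limiting provisions: (e) would limit (b) — the facility is within 200 m of a designated waterway — but (f) sets (e) aside: (f) applies — aggregate throughput is 740 units, below the 940 units limit. Exception (b) stands.
Exception (c) does not apply: average daily discharge volume is 900 litres, not below 760 litres.

No — exception (b) applies; Amara's facility is not required to file a quarterly discharge report.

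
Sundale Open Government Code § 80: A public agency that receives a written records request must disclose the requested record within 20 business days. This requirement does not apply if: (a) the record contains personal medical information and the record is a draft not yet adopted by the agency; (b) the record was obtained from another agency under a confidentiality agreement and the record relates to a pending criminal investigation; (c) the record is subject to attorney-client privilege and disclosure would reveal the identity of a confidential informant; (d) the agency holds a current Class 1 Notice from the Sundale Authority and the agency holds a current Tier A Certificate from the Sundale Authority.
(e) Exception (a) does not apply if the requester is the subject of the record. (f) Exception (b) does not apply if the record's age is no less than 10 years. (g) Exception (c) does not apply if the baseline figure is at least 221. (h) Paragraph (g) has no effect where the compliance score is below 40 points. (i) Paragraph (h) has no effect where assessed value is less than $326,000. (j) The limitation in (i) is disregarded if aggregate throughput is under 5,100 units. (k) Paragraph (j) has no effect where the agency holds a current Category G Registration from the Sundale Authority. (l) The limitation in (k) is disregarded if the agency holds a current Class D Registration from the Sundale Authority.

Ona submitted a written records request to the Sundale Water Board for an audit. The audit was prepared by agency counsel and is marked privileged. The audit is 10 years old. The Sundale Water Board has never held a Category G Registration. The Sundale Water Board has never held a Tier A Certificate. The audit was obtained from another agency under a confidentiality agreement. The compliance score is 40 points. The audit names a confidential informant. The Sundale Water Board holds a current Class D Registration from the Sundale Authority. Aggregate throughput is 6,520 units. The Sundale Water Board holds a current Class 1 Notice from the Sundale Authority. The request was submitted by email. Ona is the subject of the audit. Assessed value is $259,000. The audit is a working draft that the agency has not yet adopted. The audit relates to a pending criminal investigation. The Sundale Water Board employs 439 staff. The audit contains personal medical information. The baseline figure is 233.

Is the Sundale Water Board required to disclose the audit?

Exception (a) is satisfied on its face — the audit contains personal medical information; the audit is an unadopted draft. But applying paragraph (e): (e) applies — Ona is the subject of the audit. So (a) is unavailable.
All of (b)'s requirements are met (the audit was obtained under a confidentiality agreement; the audit relates to a pending investigation). But: (f) operates against (b): the record's age is 10 years, meeting the 10 years threshold. Exception (b) does not apply.
All of (c)'s requirements are met (the audit is privileged; the audit names a confidential informant). But: (g) is engaged — the baseline figure is 233, meeting the 221 threshold. (h) is not triggered (the compliance score is 40 points, not below 40 points), so (g) stands. (c) is therefore removed.
Exception (d) does not apply: no current Tier A Certificate is held.
No exception displaces § 80.

Yes — the Sundale Water Board must disclose the audit.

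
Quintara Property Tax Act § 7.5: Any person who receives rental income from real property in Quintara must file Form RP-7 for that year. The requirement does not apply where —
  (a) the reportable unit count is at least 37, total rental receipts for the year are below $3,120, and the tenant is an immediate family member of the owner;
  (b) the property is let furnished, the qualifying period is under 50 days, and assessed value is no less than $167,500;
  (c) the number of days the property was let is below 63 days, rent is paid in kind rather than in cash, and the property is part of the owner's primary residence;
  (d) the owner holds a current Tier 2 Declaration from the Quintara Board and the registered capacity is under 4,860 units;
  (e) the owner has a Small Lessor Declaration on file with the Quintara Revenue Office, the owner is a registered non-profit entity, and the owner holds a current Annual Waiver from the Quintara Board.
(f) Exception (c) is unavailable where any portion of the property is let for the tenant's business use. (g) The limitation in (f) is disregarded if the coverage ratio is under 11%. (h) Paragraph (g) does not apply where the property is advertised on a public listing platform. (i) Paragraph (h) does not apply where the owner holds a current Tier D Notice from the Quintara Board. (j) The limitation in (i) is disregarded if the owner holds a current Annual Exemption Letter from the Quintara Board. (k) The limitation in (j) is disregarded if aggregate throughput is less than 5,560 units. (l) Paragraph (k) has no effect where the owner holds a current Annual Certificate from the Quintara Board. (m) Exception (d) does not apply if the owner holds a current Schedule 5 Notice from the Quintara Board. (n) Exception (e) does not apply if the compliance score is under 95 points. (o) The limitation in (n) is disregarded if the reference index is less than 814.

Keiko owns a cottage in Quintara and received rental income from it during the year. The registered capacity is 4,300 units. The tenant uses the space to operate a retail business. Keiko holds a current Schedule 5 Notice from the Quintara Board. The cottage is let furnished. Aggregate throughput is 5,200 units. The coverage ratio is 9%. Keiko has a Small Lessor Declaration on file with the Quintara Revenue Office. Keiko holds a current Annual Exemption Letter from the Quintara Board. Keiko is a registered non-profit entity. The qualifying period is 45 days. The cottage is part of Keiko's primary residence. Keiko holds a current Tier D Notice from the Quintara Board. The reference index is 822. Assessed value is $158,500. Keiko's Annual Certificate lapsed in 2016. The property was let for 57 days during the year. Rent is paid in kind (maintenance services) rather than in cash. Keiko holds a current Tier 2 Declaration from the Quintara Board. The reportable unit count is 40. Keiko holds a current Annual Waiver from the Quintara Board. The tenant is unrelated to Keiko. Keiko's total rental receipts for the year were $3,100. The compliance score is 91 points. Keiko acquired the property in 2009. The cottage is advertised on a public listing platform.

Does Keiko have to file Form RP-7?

Exception (a) requires that the tenant is an immediate family member of the owner; but the tenant is unrelated to the owner, so (a) is unavailable.
Exception (b) requires that assessed value is no less than $167,500; but assessed value is $158,500, short of $167,500, so (b) is unavailable.
All of (c)'s requirements are met (the number of days the property was let is 57 days, below the 63 days limit; rent is paid in kind; the cottage is part of the primary residence). As to paragraphs (f)–(l): (f) is engaged (the space is let for business use), but yields to (g): (g) operates — the coverage ratio is 9%, under the 11% limit. (h) would limit (g) — the property is publicly advertised — but (i) sets (h) aside: (i) operates against (h): a current Tier D Notice is held. (j) would limit (i) — a current Annual Exemption Letter is held — but (k) sets (j) aside: (k) operates against (j): aggregate throughput is 5,200 units, less than the 5,560 units limit. (l), which would lift (k), is inapplicable — the Annual Certificate is not current. (c) remains available.
Exception (d) is satisfied on its face — a current Tier 2 Declaration is held; the registered capacity is 4,300 units, under the 4,860 units limit. But: (m) is triggered — a current Schedule 5 Notice is held. Exception (d) does not apply.
Exception (e): a Small Lessor Declaration is on file; Keiko is a registered non-profit; a current Annual Waiver is held — every condition holds. But: (n) is triggered — the compliance score is 91 points, under the 95 points limit. (o), which would lift (n), is inapplicable — the reference index is 822, not less than 814. Exception (e) does not apply.

No — exception (c) applies; Keiko is not required to file Form RP-7.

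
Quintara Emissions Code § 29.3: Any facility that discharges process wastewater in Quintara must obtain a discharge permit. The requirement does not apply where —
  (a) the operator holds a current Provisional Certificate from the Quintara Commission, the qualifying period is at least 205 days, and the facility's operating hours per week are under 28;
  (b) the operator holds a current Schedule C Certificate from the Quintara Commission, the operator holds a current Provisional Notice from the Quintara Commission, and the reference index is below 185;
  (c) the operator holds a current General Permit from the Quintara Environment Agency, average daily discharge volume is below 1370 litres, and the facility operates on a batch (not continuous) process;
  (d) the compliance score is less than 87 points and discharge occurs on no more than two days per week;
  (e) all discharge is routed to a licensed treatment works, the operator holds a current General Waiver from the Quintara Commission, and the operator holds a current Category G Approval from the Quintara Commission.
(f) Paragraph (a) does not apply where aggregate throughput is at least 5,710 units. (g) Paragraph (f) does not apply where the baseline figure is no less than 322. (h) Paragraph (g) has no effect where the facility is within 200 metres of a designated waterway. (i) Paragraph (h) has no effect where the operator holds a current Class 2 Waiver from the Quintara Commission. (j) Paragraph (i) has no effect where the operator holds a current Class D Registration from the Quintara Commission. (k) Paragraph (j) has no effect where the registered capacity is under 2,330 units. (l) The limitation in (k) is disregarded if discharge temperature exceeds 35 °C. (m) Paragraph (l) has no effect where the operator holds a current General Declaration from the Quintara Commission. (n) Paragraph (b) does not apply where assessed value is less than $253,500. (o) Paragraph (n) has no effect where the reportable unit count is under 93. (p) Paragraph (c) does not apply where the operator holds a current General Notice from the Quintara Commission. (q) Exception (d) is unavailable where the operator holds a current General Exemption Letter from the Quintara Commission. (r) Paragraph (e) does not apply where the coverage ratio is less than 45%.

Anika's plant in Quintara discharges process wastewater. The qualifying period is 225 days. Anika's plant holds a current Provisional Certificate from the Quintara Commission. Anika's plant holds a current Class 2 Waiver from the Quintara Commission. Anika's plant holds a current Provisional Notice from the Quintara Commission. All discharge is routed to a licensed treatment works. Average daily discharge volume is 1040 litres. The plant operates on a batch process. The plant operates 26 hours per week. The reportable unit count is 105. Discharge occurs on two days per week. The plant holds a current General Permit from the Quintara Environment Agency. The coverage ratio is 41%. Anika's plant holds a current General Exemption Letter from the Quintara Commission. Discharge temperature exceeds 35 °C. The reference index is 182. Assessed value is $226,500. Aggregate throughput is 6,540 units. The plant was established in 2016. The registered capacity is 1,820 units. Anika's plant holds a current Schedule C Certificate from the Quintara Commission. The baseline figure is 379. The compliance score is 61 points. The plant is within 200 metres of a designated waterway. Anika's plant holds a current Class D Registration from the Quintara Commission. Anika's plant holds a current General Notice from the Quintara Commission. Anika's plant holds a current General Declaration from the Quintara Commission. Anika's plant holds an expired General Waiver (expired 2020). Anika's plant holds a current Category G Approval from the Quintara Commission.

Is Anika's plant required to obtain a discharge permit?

No — exception (a) applies; Anika's plant is not required to obtain a discharge permit.

Exception (a) is satisfied on its face — a current Provisional Certificate is held; the qualifying period is 225 days, meeting the 205 days threshold; the facility's operating hours per week are 26, under the 28 limit. As to paragraphs (f)–(m): (f) applies (aggregate throughput is 6,540 units, meeting the 5,710 units threshold), but is itself disapplied by (g): (g) operates against (f): the baseline figure is 379, meeting the 322 threshold. (h) would limit (g) — the plant is within 200 m of a designated waterway — but (i) sets (h) aside: (i) operates against (h): a current Class 2 Waiver is held. (j) is engaged (a current Class D Registration is held), but is itself disapplied by (k): (k) operates against (j): the registered capacity is 1,820 units, under the 2,330 units limit. (l) would limit (k) — discharge temperature exceeds 35 °C — but (m) sets (l) aside: (m) operates against (l): a current General Declaration is held. (a) remains available.
Exception (b) is satisfied on its face — a current Schedule C Certificate is held; a current Provisional Notice is held; the reference index is 182, below the 185 limit. But applying paragraphs (n)–(o): (n) applies — assessed value is $226,500, less than the $253,500 limit. (o), which would lift (n), is not engaged — the reportable unit count is 105, not under 93. So (b) is unavailable.
Exception (c)'s conditions are all satisfied: a current General Permit is held; average daily discharge volume is 1040 litres, below the 1370 litres limit; the facility operates on a batch process. But applying paragraph (p): (p) is triggered — a current General Notice is held. (c) is therefore removed.
Exception (d) is satisfied on its face — the compliance score is 61 points, less than the 87 points limit; discharge occurs on no more than two days per week. However, paragraph (q) must be considered: (q) is engaged — a current General Exemption Letter is held. Exception (d) does not apply.
Exception (e) requires that the operator holds a current General Waiver from the Quintara Commission; but there is no General Waiver in force, so (e) is unavailable.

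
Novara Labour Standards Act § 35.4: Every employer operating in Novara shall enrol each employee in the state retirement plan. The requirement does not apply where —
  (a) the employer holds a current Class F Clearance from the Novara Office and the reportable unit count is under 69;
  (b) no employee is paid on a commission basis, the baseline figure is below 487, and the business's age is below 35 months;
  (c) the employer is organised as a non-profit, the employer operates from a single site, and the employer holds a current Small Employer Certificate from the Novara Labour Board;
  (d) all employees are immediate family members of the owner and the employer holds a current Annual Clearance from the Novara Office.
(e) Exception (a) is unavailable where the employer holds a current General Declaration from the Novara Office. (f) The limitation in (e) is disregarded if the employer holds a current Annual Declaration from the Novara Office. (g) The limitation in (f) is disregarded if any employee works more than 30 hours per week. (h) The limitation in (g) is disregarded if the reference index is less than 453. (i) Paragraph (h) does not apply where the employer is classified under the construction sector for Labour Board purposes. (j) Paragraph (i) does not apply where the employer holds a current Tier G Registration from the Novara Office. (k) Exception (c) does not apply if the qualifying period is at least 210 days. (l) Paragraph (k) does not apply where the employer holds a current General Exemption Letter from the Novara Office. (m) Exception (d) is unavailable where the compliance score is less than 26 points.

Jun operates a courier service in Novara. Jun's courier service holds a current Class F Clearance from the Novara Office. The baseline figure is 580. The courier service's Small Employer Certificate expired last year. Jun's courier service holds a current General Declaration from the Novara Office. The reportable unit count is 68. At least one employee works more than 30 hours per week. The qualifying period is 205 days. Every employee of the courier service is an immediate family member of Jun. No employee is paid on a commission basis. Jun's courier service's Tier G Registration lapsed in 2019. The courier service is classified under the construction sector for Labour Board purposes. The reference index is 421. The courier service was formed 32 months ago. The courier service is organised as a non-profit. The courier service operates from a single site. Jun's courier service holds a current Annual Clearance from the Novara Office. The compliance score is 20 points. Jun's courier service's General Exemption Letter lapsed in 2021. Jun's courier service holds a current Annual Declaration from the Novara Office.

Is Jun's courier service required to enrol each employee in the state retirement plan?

Exception (a)'s conditions are all satisfied: a current Class F Clearance is held; the reportable unit count is 68, under the 69 limit. But applying paragraphs (e)–(j): (e) applies — a current General Declaration is held. (f) would limit (e) — a current Annual Declaration is held — but (g) sets (f) aside: (g) is engaged — at least one employee exceeds 30 hours/week. (h) would limit (g) — the reference index is 421, less than the 453 limit — but (i) sets (h) aside: (i) operates against (h): the courier service is classified under the construction sector. (j) is not engaged (no current Tier G Registration is held), so (i) stands. Exception (a) does not apply.
Exception (b) requires that the baseline figure is below 487; but the baseline figure is 580, not below 487, so (b) is unavailable.
Exception (c) requires that the employer holds a current Small Employer Certificate from the Novara Labour Board; but the Small Employer Certificate has expired, so (c) is unavailable.
All of (d)'s requirements are met (every employee is an immediate family member; a current Annual Clearance is held). But: (m) operates against (d): the compliance score is 20 points, less than the 26 points limit. Exception (d) does not apply.
Every exception is unavailable, so the rule governs.

Yes — Jun's courier service must enrol each employee in the state retirement plan.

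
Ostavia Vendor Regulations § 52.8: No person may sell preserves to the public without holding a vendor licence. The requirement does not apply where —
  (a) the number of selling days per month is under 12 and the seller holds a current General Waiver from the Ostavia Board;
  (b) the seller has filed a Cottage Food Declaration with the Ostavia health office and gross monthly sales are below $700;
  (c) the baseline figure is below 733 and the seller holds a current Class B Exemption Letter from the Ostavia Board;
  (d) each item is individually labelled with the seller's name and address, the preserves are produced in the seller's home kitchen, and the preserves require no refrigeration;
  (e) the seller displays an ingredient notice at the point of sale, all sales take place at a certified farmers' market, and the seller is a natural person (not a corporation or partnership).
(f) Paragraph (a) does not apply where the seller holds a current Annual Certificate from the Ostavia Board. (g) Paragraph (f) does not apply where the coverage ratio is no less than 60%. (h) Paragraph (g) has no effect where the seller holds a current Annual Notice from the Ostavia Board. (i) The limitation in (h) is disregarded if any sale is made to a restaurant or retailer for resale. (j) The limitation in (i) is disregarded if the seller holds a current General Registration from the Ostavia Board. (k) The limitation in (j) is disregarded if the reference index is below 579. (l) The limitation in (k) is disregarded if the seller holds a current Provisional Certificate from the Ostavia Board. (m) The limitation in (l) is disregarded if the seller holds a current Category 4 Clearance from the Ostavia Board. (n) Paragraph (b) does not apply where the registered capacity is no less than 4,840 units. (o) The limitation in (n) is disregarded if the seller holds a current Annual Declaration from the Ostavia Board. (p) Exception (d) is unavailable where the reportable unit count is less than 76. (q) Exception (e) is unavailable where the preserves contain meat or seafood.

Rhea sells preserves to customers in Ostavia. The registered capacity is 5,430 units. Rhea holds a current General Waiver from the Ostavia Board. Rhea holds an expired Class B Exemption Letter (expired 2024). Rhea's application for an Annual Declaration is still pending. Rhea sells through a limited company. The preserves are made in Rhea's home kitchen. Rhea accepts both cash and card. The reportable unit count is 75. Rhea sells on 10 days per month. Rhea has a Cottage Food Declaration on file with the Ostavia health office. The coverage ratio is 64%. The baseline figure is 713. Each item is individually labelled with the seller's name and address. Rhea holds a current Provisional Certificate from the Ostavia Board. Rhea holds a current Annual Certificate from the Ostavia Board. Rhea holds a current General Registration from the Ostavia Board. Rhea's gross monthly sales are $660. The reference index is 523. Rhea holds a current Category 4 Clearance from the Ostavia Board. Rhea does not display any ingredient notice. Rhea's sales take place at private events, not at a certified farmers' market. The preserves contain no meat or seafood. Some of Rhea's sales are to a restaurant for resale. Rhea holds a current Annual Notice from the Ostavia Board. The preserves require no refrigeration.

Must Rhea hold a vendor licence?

Exception (a): the number of selling days per month is 10, under the 12 limit; a current General Waiver is held — every condition holds. As to paragraphs (f)–(m): (f) would limit (a) — a current Annual Certificate is held — but (g) sets (f) aside: (g) operates against (f): the coverage ratio is 64%, meeting the 60% threshold. (h) would limit (g) — a current Annual Notice is held — but (i) sets (h) aside: (i) is engaged — some sales are to a restaurant for resale. (j) would limit (i) — a current General Registration is held — but (k) sets (j) aside: (k) operates against (j): the reference index is 523, below the 579 limit. (l) applies (a current Provisional Certificate is held), but is set aside by (m): (m) is triggered — a current Category 4 Clearance is held. (a) remains available.
Exception (b)'s conditions are all satisfied: a Cottage Food Declaration is on file; gross monthly sales are $660, below the $700 limit. Turning to paragraphs (n)–(o): (n) applies — the registered capacity is 5,430 units, meeting the 4,840 units threshold. (o), which would lift (n), is not engaged — there is no Annual Declaration in force. (b) is therefore removed.
Exception (c) fails — no current Class B Exemption Letter is held.
All of (d)'s requirements are met (items are individually labelled; the preserves are home-kitchen produced; the preserves are shelf-stable). However, paragraph (p) must be considered: (p) applies — the reportable unit count is 75, less than the 76 limit. So (d) is unavailable.
Exception (e) fails — no ingredient notice is displayed.

No — exception (a) applies; Rhea is not required to hold a vendor licence.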